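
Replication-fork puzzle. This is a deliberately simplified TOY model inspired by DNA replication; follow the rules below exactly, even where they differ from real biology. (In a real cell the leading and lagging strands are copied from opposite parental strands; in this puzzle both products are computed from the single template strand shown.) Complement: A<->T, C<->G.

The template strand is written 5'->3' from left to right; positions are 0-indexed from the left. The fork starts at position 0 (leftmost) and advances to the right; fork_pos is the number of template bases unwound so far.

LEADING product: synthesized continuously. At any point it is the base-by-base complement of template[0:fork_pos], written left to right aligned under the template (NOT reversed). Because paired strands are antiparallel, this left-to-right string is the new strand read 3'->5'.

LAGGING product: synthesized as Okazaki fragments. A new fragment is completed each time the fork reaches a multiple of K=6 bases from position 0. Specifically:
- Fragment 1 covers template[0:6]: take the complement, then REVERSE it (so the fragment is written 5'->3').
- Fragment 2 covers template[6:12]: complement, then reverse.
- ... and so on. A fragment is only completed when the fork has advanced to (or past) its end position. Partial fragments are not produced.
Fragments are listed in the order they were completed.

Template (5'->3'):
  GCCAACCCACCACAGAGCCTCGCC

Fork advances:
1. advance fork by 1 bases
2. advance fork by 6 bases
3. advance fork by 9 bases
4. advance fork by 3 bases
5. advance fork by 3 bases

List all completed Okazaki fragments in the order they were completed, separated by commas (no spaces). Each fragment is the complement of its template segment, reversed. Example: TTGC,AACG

Answer: GTTGGC,TGGTGG,GCTCTG

Derivation:
Step 1: advance 1 -> fork_pos = 0 + 1 = 1. Next multiple of 6 is 6 (not reached); still 0 fragment(s).
Step 2: advance 6 -> fork_pos = 1 + 6 = 7. Reached multiple(s) of 6: 6 -> fragment 1 completed (1 total).
Step 3: advance 9 -> fork_pos = 7 + 9 = 16. Reached multiple(s) of 6: 12 -> fragment 2 completed (2 total).
Step 4: advance 3 -> fork_pos = 16 + 3 = 19. Reached multiple(s) of 6: 18 -> fragment 3 completed (3 total).
Step 5: advance 3 -> fork_pos = 19 + 3 = 22. Next multiple of 6 is 24 (not reached); still 3 fragment(s).
Final fork_pos = 22, so 3 fragment(s) are complete. Build each: template segment -> complement -> reverse.
Fragment 1: template[0:6] = GCCAAC -> complement CGGTTG -> reversed GTTGGC
Fragment 2: template[6:12] = CCACCA -> complement GGTGGT -> reversed TGGTGG
Fragment 3: template[12:18] = CAGAGC -> complement GTCTCG -> reversed GCTCTG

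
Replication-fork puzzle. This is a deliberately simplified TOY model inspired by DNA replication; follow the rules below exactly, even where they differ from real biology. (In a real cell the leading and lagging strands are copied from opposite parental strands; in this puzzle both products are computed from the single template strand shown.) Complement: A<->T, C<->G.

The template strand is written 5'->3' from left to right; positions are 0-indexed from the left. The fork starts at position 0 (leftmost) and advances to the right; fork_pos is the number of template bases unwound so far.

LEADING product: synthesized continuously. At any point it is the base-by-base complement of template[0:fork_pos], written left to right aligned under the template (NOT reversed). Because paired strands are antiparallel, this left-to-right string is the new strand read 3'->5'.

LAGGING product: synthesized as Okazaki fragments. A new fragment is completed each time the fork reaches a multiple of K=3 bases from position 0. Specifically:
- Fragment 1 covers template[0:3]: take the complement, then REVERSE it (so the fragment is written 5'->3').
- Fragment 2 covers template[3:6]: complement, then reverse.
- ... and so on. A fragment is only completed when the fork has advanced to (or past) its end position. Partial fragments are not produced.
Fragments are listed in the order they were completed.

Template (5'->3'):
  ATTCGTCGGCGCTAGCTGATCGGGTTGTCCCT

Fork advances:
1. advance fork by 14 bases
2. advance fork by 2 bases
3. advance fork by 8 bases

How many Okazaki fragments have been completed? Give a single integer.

Step 1: advance 14 -> fork_pos = 0 + 14 = 14. Reached multiple(s) of 3: 3, 6, 9, 12 -> fragments 1-4 completed (4 total).
Step 2: advance 2 -> fork_pos = 14 + 2 = 16. Reached multiple(s) of 3: 15 -> fragment 5 completed (5 total).
Step 3: advance 8 -> fork_pos = 16 + 8 = 24. Reached multiple(s) of 3: 18, 21, 24 -> fragments 6-8 completed (8 total).
Check: final fork_pos = 24; the multiples of 3 that are <= 24 are 3..24 -> 24 // 3 = 8 completed fragment(s).

Answer: 8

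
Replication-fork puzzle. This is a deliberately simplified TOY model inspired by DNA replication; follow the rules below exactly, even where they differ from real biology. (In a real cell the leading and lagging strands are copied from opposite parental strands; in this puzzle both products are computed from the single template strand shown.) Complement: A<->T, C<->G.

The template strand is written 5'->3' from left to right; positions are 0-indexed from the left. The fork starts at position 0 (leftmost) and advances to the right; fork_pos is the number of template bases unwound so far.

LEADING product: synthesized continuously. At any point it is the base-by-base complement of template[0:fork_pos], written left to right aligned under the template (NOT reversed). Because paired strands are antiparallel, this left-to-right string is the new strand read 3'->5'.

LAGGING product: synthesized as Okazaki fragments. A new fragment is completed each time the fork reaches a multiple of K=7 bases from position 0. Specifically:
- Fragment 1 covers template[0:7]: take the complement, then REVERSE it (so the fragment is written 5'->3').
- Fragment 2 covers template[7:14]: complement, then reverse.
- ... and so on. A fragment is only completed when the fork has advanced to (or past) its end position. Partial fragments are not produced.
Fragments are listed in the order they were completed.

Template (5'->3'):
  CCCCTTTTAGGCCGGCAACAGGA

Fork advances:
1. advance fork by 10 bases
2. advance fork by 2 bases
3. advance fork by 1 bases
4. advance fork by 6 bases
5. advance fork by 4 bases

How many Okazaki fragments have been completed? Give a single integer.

Answer: 3

Derivation:
Step 1: advance 10 -> fork_pos = 0 + 10 = 10. Reached multiple(s) of 7: 7 -> fragment 1 completed (1 total).
Step 2: advance 2 -> fork_pos = 10 + 2 = 12. Next multiple of 7 is 14 (not reached); still 1 fragment(s).
Step 3: advance 1 -> fork_pos = 12 + 1 = 13. Next multiple of 7 is 14 (not reached); still 1 fragment(s).
Step 4: advance 6 -> fork_pos = 13 + 6 = 19. Reached multiple(s) of 7: 14 -> fragment 2 completed (2 total).
Step 5: advance 4 -> fork_pos = 19 + 4 = 23. Reached multiple(s) of 7: 21 -> fragment 3 completed (3 total).
Check: final fork_pos = 23; the multiples of 7 that are <= 23 are 7..21 -> 23 // 7 = 3 completed fragment(s).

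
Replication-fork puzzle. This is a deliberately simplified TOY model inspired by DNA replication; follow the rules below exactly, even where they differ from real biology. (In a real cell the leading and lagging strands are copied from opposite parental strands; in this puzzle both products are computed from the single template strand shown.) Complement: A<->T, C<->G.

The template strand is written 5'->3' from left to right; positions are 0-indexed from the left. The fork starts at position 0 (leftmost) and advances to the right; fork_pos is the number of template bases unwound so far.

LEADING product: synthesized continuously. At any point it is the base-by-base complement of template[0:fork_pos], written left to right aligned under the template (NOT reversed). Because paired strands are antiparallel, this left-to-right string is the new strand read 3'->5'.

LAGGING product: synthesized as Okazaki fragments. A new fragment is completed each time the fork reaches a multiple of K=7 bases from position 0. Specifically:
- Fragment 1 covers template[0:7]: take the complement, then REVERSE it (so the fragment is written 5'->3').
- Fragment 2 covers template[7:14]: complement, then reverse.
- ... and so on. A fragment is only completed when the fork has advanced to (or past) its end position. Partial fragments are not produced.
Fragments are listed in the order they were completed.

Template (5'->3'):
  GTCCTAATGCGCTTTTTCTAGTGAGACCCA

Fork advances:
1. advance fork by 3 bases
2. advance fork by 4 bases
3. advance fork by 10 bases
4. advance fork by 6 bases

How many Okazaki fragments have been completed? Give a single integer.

Answer: 3

Derivation:
Step 1: advance 3 -> fork_pos = 0 + 3 = 3. Next multiple of 7 is 7 (not reached); still 0 fragment(s).
Step 2: advance 4 -> fork_pos = 3 + 4 = 7. Reached multiple(s) of 7: 7 -> fragment 1 completed (1 total).
Step 3: advance 10 -> fork_pos = 7 + 10 = 17. Reached multiple(s) of 7: 14 -> fragment 2 completed (2 total).
Step 4: advance 6 -> fork_pos = 17 + 6 = 23. Reached multiple(s) of 7: 21 -> fragment 3 completed (3 total).
Check: final fork_pos = 23; the multiples of 7 that are <= 23 are 7..21 -> 23 // 7 = 3 completed fragment(s).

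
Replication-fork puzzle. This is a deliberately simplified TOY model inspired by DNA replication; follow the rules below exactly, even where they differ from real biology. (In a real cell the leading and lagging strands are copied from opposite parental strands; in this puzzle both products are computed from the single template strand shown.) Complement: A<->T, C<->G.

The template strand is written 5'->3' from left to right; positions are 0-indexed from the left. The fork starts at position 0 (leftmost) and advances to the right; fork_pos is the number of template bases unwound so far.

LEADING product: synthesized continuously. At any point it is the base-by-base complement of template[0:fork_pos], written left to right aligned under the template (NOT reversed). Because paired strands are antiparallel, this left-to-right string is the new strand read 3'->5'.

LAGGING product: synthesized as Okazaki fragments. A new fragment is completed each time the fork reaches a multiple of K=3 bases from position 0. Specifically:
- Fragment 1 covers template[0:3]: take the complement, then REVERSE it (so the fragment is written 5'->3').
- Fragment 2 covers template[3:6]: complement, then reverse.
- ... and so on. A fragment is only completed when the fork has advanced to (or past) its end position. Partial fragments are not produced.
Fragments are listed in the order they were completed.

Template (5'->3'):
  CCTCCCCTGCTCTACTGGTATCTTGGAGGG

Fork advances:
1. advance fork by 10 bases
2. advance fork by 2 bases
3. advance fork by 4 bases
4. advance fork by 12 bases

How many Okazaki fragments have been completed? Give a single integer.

Step 1: advance 10 -> fork_pos = 0 + 10 = 10. Reached multiple(s) of 3: 3, 6, 9 -> fragments 1-3 completed (3 total).
Step 2: advance 2 -> fork_pos = 10 + 2 = 12. Reached multiple(s) of 3: 12 -> fragment 4 completed (4 total).
Step 3: advance 4 -> fork_pos = 12 + 4 = 16. Reached multiple(s) of 3: 15 -> fragment 5 completed (5 total).
Step 4: advance 12 -> fork_pos = 16 + 12 = 28. Reached multiple(s) of 3: 18, 21, 24, 27 -> fragments 6-9 completed (9 total).
Check: final fork_pos = 28; the multiples of 3 that are <= 28 are 3..27 -> 28 // 3 = 9 completed fragment(s).

Answer: 9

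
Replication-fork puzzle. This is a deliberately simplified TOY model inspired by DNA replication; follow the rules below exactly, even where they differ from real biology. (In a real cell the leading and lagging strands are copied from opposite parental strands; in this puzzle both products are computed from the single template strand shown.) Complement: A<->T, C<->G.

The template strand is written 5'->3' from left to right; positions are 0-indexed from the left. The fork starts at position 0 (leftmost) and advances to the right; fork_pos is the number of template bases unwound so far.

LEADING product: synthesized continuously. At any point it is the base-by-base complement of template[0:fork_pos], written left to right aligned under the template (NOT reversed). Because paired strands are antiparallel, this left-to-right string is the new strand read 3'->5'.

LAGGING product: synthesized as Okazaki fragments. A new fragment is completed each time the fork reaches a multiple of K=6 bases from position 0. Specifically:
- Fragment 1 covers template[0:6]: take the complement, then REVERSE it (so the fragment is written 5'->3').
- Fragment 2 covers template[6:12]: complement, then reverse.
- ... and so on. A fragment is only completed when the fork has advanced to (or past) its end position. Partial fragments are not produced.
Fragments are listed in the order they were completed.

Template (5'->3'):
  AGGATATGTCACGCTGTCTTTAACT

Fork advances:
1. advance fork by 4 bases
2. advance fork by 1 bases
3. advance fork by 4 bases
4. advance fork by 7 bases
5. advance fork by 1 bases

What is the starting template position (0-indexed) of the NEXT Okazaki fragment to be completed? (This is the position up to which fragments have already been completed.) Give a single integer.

Answer: 12

Derivation:
Step 1: advance 4 -> fork_pos = 0 + 4 = 4. Next multiple of 6 is 6 (not reached); still 0 fragment(s).
Step 2: advance 1 -> fork_pos = 4 + 1 = 5. Next multiple of 6 is 6 (not reached); still 0 fragment(s).
Step 3: advance 4 -> fork_pos = 5 + 4 = 9. Reached multiple(s) of 6: 6 -> fragment 1 completed (1 total).
Step 4: advance 7 -> fork_pos = 9 + 7 = 16. Reached multiple(s) of 6: 12 -> fragment 2 completed (2 total).
Step 5: advance 1 -> fork_pos = 16 + 1 = 17. Next multiple of 6 is 18 (not reached); still 2 fragment(s).
2 fragment(s) completed, covering template[0:12] (2 x 6 = 12). The next fragment, fragment 3, covers template[12:18], so it starts at position 12.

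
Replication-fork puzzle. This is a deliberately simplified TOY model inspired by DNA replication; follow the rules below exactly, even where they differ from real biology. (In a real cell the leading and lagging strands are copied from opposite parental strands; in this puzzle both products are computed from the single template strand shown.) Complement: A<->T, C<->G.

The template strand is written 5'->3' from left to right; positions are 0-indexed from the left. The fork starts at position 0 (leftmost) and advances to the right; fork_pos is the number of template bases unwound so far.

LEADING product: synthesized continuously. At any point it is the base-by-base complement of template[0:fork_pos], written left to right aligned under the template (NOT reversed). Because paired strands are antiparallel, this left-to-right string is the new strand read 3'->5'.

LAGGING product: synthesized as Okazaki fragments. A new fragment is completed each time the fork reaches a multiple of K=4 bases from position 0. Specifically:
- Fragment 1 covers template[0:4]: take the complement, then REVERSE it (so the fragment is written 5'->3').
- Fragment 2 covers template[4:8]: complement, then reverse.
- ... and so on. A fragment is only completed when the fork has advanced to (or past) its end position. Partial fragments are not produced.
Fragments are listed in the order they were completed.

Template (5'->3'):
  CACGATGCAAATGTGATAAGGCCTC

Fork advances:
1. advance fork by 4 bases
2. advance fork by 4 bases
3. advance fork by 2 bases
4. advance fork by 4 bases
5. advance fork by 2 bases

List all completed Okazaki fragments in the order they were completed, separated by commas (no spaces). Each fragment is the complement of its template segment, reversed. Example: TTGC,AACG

Step 1: advance 4 -> fork_pos = 0 + 4 = 4. Reached multiple(s) of 4: 4 -> fragment 1 completed (1 total).
Step 2: advance 4 -> fork_pos = 4 + 4 = 8. Reached multiple(s) of 4: 8 -> fragment 2 completed (2 total).
Step 3: advance 2 -> fork_pos = 8 + 2 = 10. Next multiple of 4 is 12 (not reached); still 2 fragment(s).
Step 4: advance 4 -> fork_pos = 10 + 4 = 14. Reached multiple(s) of 4: 12 -> fragment 3 completed (3 total).
Step 5: advance 2 -> fork_pos = 14 + 2 = 16. Reached multiple(s) of 4: 16 -> fragment 4 completed (4 total).
Final fork_pos = 16, so 4 fragment(s) are complete. Build each: template segment -> complement -> reverse.
Fragment 1: template[0:4] = CACG -> complement GTGC -> reversed CGTG
Fragment 2: template[4:8] = ATGC -> complement TACG -> reversed GCAT
Fragment 3: template[8:12] = AAAT -> complement TTTA -> reversed ATTT
Fragment 4: template[12:16] = GTGA -> complement CACT -> reversed TCAC

Answer: CGTG,GCAT,ATTT,TCAC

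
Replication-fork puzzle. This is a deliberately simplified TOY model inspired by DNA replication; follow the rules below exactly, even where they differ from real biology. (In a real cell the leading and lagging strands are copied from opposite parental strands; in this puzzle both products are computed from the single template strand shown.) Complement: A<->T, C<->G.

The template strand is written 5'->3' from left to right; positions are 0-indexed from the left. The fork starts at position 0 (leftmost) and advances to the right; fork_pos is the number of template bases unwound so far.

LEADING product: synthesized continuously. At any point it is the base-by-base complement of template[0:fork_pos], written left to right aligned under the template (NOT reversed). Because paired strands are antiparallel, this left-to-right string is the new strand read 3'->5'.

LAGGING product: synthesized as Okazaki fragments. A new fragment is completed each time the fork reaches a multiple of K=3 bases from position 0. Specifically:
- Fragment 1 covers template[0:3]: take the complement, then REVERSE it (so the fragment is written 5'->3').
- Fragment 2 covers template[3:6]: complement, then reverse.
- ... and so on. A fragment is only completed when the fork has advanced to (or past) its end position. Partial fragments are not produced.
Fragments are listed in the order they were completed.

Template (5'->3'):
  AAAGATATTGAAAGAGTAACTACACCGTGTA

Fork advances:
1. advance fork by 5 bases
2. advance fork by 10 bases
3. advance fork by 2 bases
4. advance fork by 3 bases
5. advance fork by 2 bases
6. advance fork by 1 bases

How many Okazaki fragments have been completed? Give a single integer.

Step 1: advance 5 -> fork_pos = 0 + 5 = 5. Reached multiple(s) of 3: 3 -> fragment 1 completed (1 total).
Step 2: advance 10 -> fork_pos = 5 + 10 = 15. Reached multiple(s) of 3: 6, 9, 12, 15 -> fragments 2-5 completed (5 total).
Step 3: advance 2 -> fork_pos = 15 + 2 = 17. Next multiple of 3 is 18 (not reached); still 5 fragment(s).
Step 4: advance 3 -> fork_pos = 17 + 3 = 20. Reached multiple(s) of 3: 18 -> fragment 6 completed (6 total).
Step 5: advance 2 -> fork_pos = 20 + 2 = 22. Reached multiple(s) of 3: 21 -> fragment 7 completed (7 total).
Step 6: advance 1 -> fork_pos = 22 + 1 = 23. Next multiple of 3 is 24 (not reached); still 7 fragment(s).
Check: final fork_pos = 23; the multiples of 3 that are <= 23 are 3..21 -> 23 // 3 = 7 completed fragment(s).

Answer: 7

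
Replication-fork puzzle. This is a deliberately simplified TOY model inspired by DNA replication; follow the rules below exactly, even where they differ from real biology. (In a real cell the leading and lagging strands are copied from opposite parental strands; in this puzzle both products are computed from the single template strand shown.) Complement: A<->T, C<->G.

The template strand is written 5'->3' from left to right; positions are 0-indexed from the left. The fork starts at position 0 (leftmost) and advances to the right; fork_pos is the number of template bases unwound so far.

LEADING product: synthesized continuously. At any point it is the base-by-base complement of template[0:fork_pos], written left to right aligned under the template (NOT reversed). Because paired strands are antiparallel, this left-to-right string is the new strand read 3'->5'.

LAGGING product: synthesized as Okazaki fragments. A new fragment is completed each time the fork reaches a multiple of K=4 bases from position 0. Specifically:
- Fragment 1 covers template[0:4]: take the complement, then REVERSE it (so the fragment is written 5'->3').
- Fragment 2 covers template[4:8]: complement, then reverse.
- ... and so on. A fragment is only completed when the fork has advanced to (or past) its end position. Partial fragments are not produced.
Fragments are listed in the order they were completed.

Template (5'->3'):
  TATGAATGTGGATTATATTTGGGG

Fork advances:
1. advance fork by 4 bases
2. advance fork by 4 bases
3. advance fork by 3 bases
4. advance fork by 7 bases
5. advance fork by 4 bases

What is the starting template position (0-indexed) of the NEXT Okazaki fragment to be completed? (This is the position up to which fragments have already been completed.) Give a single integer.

Answer: 20

Derivation:
Step 1: advance 4 -> fork_pos = 0 + 4 = 4. Reached multiple(s) of 4: 4 -> fragment 1 completed (1 total).
Step 2: advance 4 -> fork_pos = 4 + 4 = 8. Reached multiple(s) of 4: 8 -> fragment 2 completed (2 total).
Step 3: advance 3 -> fork_pos = 8 + 3 = 11. Next multiple of 4 is 12 (not reached); still 2 fragment(s).
Step 4: advance 7 -> fork_pos = 11 + 7 = 18. Reached multiple(s) of 4: 12, 16 -> fragments 3-4 completed (4 total).
Step 5: advance 4 -> fork_pos = 18 + 4 = 22. Reached multiple(s) of 4: 20 -> fragment 5 completed (5 total).
5 fragment(s) completed, covering template[0:20] (5 x 4 = 20). The next fragment, fragment 6, covers template[20:24], so it starts at position 20.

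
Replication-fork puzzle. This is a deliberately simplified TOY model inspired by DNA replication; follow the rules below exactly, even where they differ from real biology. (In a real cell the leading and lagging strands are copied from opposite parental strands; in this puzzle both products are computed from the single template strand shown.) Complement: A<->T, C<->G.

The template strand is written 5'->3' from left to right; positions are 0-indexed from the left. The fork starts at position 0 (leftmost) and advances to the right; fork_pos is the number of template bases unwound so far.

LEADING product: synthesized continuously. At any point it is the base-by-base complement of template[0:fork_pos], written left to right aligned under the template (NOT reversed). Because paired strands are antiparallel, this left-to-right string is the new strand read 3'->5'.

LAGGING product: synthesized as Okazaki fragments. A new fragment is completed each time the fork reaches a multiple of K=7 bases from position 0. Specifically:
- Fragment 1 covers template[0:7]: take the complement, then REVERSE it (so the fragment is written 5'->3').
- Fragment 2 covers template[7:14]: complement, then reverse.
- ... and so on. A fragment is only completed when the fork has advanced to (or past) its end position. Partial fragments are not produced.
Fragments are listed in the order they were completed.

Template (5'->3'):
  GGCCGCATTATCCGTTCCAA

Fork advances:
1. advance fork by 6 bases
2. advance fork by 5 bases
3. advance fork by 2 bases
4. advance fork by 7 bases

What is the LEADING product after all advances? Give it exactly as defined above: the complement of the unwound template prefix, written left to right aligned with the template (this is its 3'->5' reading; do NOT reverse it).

Answer: CCGGCGTAATAGGCAAGGTT

Derivation:
Step 1: advance 6 -> fork_pos = 0 + 6 = 6.
Step 2: advance 5 -> fork_pos = 6 + 5 = 11.
Step 3: advance 2 -> fork_pos = 11 + 2 = 13.
Step 4: advance 7 -> fork_pos = 13 + 7 = 20.
Unwound prefix: template[0:20] = GGCCGCATTATCCGTTCCAA
Complement it base by base (A<->T, C<->G), keeping left-to-right order:
  [0:5] GGCCG -> CCGGC
  [5:10] CATTA -> GTAAT
  [10:15] TCCGT -> AGGCA
  [15:20] TCCAA -> AGGTT
Concatenate: CCGGCGTAATAGGCAAGGTT (length 20; written aligned with the template, i.e. 3'->5').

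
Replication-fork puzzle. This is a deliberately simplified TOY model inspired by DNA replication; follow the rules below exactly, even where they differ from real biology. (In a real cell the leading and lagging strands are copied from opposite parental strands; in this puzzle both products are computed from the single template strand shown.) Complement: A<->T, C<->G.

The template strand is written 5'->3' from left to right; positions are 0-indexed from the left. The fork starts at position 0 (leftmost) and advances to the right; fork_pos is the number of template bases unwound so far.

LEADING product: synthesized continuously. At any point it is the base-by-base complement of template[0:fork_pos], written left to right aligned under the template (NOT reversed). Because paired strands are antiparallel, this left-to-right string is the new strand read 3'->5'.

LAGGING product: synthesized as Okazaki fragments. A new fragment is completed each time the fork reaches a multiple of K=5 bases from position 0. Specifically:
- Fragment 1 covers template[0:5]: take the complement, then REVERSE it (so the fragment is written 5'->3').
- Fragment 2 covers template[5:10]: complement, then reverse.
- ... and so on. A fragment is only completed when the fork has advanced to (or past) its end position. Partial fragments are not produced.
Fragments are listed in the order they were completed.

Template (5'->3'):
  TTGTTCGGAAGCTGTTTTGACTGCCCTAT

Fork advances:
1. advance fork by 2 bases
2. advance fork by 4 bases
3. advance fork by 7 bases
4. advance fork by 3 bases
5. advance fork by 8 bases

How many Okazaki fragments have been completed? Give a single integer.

Step 1: advance 2 -> fork_pos = 0 + 2 = 2. Next multiple of 5 is 5 (not reached); still 0 fragment(s).
Step 2: advance 4 -> fork_pos = 2 + 4 = 6. Reached multiple(s) of 5: 5 -> fragment 1 completed (1 total).
Step 3: advance 7 -> fork_pos = 6 + 7 = 13. Reached multiple(s) of 5: 10 -> fragment 2 completed (2 total).
Step 4: advance 3 -> fork_pos = 13 + 3 = 16. Reached multiple(s) of 5: 15 -> fragment 3 completed (3 total).
Step 5: advance 8 -> fork_pos = 16 + 8 = 24. Reached multiple(s) of 5: 20 -> fragment 4 completed (4 total).
Check: final fork_pos = 24; the multiples of 5 that are <= 24 are 5..20 -> 24 // 5 = 4 completed fragment(s).

Answer: 4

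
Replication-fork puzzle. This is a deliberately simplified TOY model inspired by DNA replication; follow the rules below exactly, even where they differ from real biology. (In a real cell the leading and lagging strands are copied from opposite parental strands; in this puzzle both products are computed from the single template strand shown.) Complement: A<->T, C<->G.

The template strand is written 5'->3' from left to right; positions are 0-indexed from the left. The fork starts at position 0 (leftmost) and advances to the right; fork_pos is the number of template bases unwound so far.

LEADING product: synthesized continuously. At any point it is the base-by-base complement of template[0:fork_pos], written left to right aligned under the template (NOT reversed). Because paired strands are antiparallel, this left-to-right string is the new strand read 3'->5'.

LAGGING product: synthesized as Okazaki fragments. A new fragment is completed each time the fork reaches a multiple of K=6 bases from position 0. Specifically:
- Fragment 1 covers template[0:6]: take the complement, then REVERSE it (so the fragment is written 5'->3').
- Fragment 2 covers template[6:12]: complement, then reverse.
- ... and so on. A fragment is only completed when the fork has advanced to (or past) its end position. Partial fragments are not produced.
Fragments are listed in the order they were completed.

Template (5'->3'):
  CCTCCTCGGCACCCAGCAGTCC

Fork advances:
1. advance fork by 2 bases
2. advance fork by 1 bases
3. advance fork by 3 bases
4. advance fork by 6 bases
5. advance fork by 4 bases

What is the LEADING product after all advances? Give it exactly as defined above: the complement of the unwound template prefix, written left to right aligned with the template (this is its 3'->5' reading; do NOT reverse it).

Answer: GGAGGAGCCGTGGGTC

Derivation:
Step 1: advance 2 -> fork_pos = 0 + 2 = 2.
Step 2: advance 1 -> fork_pos = 2 + 1 = 3.
Step 3: advance 3 -> fork_pos = 3 + 3 = 6.
Step 4: advance 6 -> fork_pos = 6 + 6 = 12.
Step 5: advance 4 -> fork_pos = 12 + 4 = 16.
Unwound prefix: template[0:16] = CCTCCTCGGCACCCAG
Complement it base by base (A<->T, C<->G), keeping left-to-right order:
  [0:5] CCTCC -> GGAGG
  [5:10] TCGGC -> AGCCG
  [10:15] ACCCA -> TGGGT
  [15:16] G -> C
Concatenate: GGAGGAGCCGTGGGTC (length 16; written aligned with the template, i.e. 3'->5').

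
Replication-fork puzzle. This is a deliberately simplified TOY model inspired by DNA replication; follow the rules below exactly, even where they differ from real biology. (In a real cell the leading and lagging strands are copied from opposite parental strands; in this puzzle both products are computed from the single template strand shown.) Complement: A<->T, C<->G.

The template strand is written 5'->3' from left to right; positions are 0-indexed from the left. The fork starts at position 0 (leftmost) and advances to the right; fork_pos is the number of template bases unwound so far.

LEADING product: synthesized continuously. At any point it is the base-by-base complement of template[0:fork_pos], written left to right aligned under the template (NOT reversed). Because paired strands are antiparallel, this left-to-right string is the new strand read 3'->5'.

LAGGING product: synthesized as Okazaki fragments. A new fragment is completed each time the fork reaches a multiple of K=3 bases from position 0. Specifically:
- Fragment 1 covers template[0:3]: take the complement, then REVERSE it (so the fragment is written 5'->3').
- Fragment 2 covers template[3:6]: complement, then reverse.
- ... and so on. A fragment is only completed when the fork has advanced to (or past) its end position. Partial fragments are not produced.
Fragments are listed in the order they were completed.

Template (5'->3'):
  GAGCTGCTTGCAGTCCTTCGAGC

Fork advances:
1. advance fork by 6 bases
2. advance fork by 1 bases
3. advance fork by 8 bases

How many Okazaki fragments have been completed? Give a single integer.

Answer: 5

Derivation:
Step 1: advance 6 -> fork_pos = 0 + 6 = 6. Reached multiple(s) of 3: 3, 6 -> fragments 1-2 completed (2 total).
Step 2: advance 1 -> fork_pos = 6 + 1 = 7. Next multiple of 3 is 9 (not reached); still 2 fragment(s).
Step 3: advance 8 -> fork_pos = 7 + 8 = 15. Reached multiple(s) of 3: 9, 12, 15 -> fragments 3-5 completed (5 total).
Check: final fork_pos = 15; the multiples of 3 that are <= 15 are 3..15 -> 15 // 3 = 5 completed fragment(s).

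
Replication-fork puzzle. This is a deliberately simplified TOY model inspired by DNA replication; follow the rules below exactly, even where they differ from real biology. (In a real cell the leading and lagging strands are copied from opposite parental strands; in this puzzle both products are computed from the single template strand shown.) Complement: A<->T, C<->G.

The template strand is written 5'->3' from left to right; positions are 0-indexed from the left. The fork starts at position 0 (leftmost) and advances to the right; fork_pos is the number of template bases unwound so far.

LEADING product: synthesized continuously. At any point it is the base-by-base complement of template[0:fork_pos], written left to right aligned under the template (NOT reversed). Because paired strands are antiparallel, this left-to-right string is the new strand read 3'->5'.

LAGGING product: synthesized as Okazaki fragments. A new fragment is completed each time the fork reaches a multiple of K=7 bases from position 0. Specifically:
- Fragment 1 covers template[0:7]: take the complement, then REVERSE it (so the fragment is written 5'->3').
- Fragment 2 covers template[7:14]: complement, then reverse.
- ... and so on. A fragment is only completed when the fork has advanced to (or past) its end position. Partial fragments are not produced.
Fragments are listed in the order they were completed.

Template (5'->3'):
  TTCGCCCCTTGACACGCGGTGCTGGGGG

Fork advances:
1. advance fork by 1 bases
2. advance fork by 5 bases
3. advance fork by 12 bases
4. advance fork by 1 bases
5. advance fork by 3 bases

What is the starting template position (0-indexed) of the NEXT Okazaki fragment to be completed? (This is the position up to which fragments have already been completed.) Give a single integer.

Step 1: advance 1 -> fork_pos = 0 + 1 = 1. Next multiple of 7 is 7 (not reached); still 0 fragment(s).
Step 2: advance 5 -> fork_pos = 1 + 5 = 6. Next multiple of 7 is 7 (not reached); still 0 fragment(s).
Step 3: advance 12 -> fork_pos = 6 + 12 = 18. Reached multiple(s) of 7: 7, 14 -> fragments 1-2 completed (2 total).
Step 4: advance 1 -> fork_pos = 18 + 1 = 19. Next multiple of 7 is 21 (not reached); still 2 fragment(s).
Step 5: advance 3 -> fork_pos = 19 + 3 = 22. Reached multiple(s) of 7: 21 -> fragment 3 completed (3 total).
3 fragment(s) completed, covering template[0:21] (3 x 7 = 21). The next fragment, fragment 4, covers template[21:28], so it starts at position 21.

Answer: 21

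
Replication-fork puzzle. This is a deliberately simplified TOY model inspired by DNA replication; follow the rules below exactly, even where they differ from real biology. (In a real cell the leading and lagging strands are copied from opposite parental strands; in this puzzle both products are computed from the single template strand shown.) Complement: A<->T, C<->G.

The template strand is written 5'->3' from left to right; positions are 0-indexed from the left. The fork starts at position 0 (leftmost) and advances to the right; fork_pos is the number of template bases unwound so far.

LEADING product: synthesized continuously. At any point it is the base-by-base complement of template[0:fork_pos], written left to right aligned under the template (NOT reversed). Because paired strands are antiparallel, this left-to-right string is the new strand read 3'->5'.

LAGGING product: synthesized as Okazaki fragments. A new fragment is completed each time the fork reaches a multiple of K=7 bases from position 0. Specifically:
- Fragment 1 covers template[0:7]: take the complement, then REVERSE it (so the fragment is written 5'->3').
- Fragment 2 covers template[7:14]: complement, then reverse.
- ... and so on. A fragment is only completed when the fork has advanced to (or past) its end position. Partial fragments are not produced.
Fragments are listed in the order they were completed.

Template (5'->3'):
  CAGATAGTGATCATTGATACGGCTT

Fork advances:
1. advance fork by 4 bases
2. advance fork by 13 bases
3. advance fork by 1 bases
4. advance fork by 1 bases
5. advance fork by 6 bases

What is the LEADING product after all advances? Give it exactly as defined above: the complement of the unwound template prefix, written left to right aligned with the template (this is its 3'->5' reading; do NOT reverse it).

Step 1: advance 4 -> fork_pos = 0 + 4 = 4.
Step 2: advance 13 -> fork_pos = 4 + 13 = 17.
Step 3: advance 1 -> fork_pos = 17 + 1 = 18.
Step 4: advance 1 -> fork_pos = 18 + 1 = 19.
Step 5: advance 6 -> fork_pos = 19 + 6 = 25.
Unwound prefix: template[0:25] = CAGATAGTGATCATTGATACGGCTT
Complement it base by base (A<->T, C<->G), keeping left-to-right order:
  [0:5] CAGAT -> GTCTA
  [5:10] AGTGA -> TCACT
  [10:15] TCATT -> AGTAA
  [15:20] GATAC -> CTATG
  [20:25] GGCTT -> CCGAA
Concatenate: GTCTATCACTAGTAACTATGCCGAA (length 25; written aligned with the template, i.e. 3'->5').

Answer: GTCTATCACTAGTAACTATGCCGAA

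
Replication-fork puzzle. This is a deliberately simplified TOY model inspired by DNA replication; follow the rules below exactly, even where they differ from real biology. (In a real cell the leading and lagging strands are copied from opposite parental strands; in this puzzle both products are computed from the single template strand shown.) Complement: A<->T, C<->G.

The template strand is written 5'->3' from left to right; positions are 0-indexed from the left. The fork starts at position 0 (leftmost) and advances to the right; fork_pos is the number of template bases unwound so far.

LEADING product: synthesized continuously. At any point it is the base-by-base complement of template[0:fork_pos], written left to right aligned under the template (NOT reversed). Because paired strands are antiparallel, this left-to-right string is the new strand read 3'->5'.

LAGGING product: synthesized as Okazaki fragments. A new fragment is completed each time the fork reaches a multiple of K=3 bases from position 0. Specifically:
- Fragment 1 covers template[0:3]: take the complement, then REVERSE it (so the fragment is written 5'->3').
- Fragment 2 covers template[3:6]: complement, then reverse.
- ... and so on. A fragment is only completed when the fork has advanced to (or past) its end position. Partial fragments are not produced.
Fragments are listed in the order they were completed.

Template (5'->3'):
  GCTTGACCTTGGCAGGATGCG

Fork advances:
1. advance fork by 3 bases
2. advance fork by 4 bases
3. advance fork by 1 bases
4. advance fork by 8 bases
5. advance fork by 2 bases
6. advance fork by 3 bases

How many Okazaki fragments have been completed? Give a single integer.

Step 1: advance 3 -> fork_pos = 0 + 3 = 3. Reached multiple(s) of 3: 3 -> fragment 1 completed (1 total).
Step 2: advance 4 -> fork_pos = 3 + 4 = 7. Reached multiple(s) of 3: 6 -> fragment 2 completed (2 total).
Step 3: advance 1 -> fork_pos = 7 + 1 = 8. Next multiple of 3 is 9 (not reached); still 2 fragment(s).
Step 4: advance 8 -> fork_pos = 8 + 8 = 16. Reached multiple(s) of 3: 9, 12, 15 -> fragments 3-5 completed (5 total).
Step 5: advance 2 -> fork_pos = 16 + 2 = 18. Reached multiple(s) of 3: 18 -> fragment 6 completed (6 total).
Step 6: advance 3 -> fork_pos = 18 + 3 = 21. Reached multiple(s) of 3: 21 -> fragment 7 completed (7 total).
Check: final fork_pos = 21; the multiples of 3 that are <= 21 are 3..21 -> 21 // 3 = 7 completed fragment(s).

Answer: 7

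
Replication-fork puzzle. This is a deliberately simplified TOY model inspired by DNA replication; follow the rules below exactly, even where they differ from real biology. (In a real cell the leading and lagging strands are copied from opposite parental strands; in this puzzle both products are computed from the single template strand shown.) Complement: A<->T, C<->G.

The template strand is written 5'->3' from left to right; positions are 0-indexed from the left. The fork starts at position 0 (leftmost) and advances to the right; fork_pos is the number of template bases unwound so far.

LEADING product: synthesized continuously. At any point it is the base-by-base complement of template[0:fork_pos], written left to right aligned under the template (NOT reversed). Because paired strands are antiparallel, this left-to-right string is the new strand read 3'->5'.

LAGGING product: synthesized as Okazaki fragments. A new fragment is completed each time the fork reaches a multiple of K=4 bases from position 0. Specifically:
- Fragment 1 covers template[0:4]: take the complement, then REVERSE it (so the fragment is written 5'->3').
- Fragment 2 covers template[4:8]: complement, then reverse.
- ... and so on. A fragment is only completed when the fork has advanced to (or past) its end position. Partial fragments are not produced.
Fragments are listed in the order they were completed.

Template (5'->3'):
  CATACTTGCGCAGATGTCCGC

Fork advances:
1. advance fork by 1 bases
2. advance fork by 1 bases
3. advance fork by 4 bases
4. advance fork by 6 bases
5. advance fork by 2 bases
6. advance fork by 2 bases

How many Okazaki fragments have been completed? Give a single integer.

Step 1: advance 1 -> fork_pos = 0 + 1 = 1. Next multiple of 4 is 4 (not reached); still 0 fragment(s).
Step 2: advance 1 -> fork_pos = 1 + 1 = 2. Next multiple of 4 is 4 (not reached); still 0 fragment(s).
Step 3: advance 4 -> fork_pos = 2 + 4 = 6. Reached multiple(s) of 4: 4 -> fragment 1 completed (1 total).
Step 4: advance 6 -> fork_pos = 6 + 6 = 12. Reached multiple(s) of 4: 8, 12 -> fragments 2-3 completed (3 total).
Step 5: advance 2 -> fork_pos = 12 + 2 = 14. Next multiple of 4 is 16 (not reached); still 3 fragment(s).
Step 6: advance 2 -> fork_pos = 14 + 2 = 16. Reached multiple(s) of 4: 16 -> fragment 4 completed (4 total).
Check: final fork_pos = 16; the multiples of 4 that are <= 16 are 4..16 -> 16 // 4 = 4 completed fragment(s).

Answer: 4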